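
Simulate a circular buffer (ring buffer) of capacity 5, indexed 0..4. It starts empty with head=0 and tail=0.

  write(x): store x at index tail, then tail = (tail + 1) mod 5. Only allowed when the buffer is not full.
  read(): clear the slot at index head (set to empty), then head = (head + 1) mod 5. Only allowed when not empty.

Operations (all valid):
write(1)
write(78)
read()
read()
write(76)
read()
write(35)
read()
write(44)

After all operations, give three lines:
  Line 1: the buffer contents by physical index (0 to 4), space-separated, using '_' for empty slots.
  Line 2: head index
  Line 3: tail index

Answer: _ _ _ _ 44
4
0

Derivation:
write(1): buf=[1 _ _ _ _], head=0, tail=1, size=1
write(78): buf=[1 78 _ _ _], head=0, tail=2, size=2
read(): buf=[_ 78 _ _ _], head=1, tail=2, size=1
read(): buf=[_ _ _ _ _], head=2, tail=2, size=0
write(76): buf=[_ _ 76 _ _], head=2, tail=3, size=1
read(): buf=[_ _ _ _ _], head=3, tail=3, size=0
write(35): buf=[_ _ _ 35 _], head=3, tail=4, size=1
read(): buf=[_ _ _ _ _], head=4, tail=4, size=0
write(44): buf=[_ _ _ _ 44], head=4, tail=0, size=1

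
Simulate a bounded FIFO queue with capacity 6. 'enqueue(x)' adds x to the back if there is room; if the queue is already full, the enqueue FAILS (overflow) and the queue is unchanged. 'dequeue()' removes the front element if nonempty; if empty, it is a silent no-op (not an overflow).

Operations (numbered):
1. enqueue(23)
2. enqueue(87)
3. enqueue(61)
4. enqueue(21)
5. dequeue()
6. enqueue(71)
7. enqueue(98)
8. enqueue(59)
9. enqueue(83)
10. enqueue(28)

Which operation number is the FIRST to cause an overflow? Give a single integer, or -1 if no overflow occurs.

1. enqueue(23): size=1
2. enqueue(87): size=2
3. enqueue(61): size=3
4. enqueue(21): size=4
5. dequeue(): size=3
6. enqueue(71): size=4
7. enqueue(98): size=5
8. enqueue(59): size=6
9. enqueue(83): size=6=cap → OVERFLOW (fail)
10. enqueue(28): size=6=cap → OVERFLOW (fail)

Answer: 9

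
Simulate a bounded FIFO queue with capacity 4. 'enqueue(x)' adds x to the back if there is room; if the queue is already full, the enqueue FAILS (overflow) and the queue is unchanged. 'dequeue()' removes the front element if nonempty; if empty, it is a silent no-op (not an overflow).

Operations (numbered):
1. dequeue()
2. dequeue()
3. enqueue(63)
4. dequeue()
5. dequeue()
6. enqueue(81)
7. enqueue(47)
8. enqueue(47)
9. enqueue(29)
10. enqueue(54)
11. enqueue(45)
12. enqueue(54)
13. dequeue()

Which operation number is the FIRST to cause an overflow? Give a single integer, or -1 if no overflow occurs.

Answer: 10

Derivation:
1. dequeue(): empty, no-op, size=0
2. dequeue(): empty, no-op, size=0
3. enqueue(63): size=1
4. dequeue(): size=0
5. dequeue(): empty, no-op, size=0
6. enqueue(81): size=1
7. enqueue(47): size=2
8. enqueue(47): size=3
9. enqueue(29): size=4
10. enqueue(54): size=4=cap → OVERFLOW (fail)
11. enqueue(45): size=4=cap → OVERFLOW (fail)
12. enqueue(54): size=4=cap → OVERFLOW (fail)
13. dequeue(): size=3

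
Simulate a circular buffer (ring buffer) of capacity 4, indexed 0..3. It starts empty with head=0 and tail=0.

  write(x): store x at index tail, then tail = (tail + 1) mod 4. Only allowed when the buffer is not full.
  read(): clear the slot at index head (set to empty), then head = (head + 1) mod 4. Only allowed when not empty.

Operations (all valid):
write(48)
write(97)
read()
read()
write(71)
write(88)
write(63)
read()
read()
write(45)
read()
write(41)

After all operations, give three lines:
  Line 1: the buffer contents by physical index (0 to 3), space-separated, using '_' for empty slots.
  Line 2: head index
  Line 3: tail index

Answer: _ 45 41 _
1
3

Derivation:
write(48): buf=[48 _ _ _], head=0, tail=1, size=1
write(97): buf=[48 97 _ _], head=0, tail=2, size=2
read(): buf=[_ 97 _ _], head=1, tail=2, size=1
read(): buf=[_ _ _ _], head=2, tail=2, size=0
write(71): buf=[_ _ 71 _], head=2, tail=3, size=1
write(88): buf=[_ _ 71 88], head=2, tail=0, size=2
write(63): buf=[63 _ 71 88], head=2, tail=1, size=3
read(): buf=[63 _ _ 88], head=3, tail=1, size=2
read(): buf=[63 _ _ _], head=0, tail=1, size=1
write(45): buf=[63 45 _ _], head=0, tail=2, size=2
read(): buf=[_ 45 _ _], head=1, tail=2, size=1
write(41): buf=[_ 45 41 _], head=1, tail=3, size=2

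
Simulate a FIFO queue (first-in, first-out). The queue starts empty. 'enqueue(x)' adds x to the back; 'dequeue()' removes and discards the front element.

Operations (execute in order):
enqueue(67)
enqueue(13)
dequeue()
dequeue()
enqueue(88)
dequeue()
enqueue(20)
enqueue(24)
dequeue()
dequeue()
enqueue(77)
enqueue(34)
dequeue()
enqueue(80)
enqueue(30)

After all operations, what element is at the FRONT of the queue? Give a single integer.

enqueue(67): queue = [67]
enqueue(13): queue = [67, 13]
dequeue(): queue = [13]
dequeue(): queue = []
enqueue(88): queue = [88]
dequeue(): queue = []
enqueue(20): queue = [20]
enqueue(24): queue = [20, 24]
dequeue(): queue = [24]
dequeue(): queue = []
enqueue(77): queue = [77]
enqueue(34): queue = [77, 34]
dequeue(): queue = [34]
enqueue(80): queue = [34, 80]
enqueue(30): queue = [34, 80, 30]

Answer: 34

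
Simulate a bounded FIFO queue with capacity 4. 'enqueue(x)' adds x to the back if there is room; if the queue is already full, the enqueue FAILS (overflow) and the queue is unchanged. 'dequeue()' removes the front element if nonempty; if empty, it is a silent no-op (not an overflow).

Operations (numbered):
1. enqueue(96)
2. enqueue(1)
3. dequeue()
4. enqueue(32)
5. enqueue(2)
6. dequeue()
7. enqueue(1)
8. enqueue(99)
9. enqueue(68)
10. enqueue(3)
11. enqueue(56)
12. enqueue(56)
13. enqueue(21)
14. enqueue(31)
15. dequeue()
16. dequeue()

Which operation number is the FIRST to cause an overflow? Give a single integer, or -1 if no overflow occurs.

1. enqueue(96): size=1
2. enqueue(1): size=2
3. dequeue(): size=1
4. enqueue(32): size=2
5. enqueue(2): size=3
6. dequeue(): size=2
7. enqueue(1): size=3
8. enqueue(99): size=4
9. enqueue(68): size=4=cap → OVERFLOW (fail)
10. enqueue(3): size=4=cap → OVERFLOW (fail)
11. enqueue(56): size=4=cap → OVERFLOW (fail)
12. enqueue(56): size=4=cap → OVERFLOW (fail)
13. enqueue(21): size=4=cap → OVERFLOW (fail)
14. enqueue(31): size=4=cap → OVERFLOW (fail)
15. dequeue(): size=3
16. dequeue(): size=2

Answer: 9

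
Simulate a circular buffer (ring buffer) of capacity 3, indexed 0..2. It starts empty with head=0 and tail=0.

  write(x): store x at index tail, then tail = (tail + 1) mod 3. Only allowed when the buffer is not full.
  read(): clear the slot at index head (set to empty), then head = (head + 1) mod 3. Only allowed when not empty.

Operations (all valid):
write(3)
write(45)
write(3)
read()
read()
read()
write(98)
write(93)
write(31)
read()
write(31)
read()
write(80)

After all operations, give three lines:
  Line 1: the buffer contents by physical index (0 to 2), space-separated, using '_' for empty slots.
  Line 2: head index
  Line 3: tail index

write(3): buf=[3 _ _], head=0, tail=1, size=1
write(45): buf=[3 45 _], head=0, tail=2, size=2
write(3): buf=[3 45 3], head=0, tail=0, size=3
read(): buf=[_ 45 3], head=1, tail=0, size=2
read(): buf=[_ _ 3], head=2, tail=0, size=1
read(): buf=[_ _ _], head=0, tail=0, size=0
write(98): buf=[98 _ _], head=0, tail=1, size=1
write(93): buf=[98 93 _], head=0, tail=2, size=2
write(31): buf=[98 93 31], head=0, tail=0, size=3
read(): buf=[_ 93 31], head=1, tail=0, size=2
write(31): buf=[31 93 31], head=1, tail=1, size=3
read(): buf=[31 _ 31], head=2, tail=1, size=2
write(80): buf=[31 80 31], head=2, tail=2, size=3

Answer: 31 80 31
2
2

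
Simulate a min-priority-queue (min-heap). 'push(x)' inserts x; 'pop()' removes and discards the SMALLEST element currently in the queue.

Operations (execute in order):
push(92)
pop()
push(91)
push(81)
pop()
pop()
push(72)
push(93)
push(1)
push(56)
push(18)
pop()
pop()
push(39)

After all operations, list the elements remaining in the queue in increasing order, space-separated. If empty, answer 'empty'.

Answer: 39 56 72 93

Derivation:
push(92): heap contents = [92]
pop() → 92: heap contents = []
push(91): heap contents = [91]
push(81): heap contents = [81, 91]
pop() → 81: heap contents = [91]
pop() → 91: heap contents = []
push(72): heap contents = [72]
push(93): heap contents = [72, 93]
push(1): heap contents = [1, 72, 93]
push(56): heap contents = [1, 56, 72, 93]
push(18): heap contents = [1, 18, 56, 72, 93]
pop() → 1: heap contents = [18, 56, 72, 93]
pop() → 18: heap contents = [56, 72, 93]
push(39): heap contents = [39, 56, 72, 93]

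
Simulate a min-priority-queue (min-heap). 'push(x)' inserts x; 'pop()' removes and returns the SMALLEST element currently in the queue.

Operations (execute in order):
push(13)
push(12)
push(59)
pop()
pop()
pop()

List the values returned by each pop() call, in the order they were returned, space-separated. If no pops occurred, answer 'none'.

Answer: 12 13 59

Derivation:
push(13): heap contents = [13]
push(12): heap contents = [12, 13]
push(59): heap contents = [12, 13, 59]
pop() → 12: heap contents = [13, 59]
pop() → 13: heap contents = [59]
pop() → 59: heap contents = []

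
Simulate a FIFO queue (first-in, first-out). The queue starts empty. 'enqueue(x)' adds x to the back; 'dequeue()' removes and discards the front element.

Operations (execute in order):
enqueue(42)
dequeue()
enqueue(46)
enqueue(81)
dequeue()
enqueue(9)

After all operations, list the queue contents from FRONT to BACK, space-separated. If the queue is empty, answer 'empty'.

enqueue(42): [42]
dequeue(): []
enqueue(46): [46]
enqueue(81): [46, 81]
dequeue(): [81]
enqueue(9): [81, 9]

Answer: 81 9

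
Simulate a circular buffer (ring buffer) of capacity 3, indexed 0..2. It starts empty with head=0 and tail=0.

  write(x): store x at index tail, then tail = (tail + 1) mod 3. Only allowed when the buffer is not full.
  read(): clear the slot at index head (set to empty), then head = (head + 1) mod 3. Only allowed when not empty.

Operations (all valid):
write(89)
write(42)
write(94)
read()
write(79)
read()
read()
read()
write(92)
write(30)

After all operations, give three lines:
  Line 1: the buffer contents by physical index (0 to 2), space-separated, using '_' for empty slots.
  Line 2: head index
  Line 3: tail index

write(89): buf=[89 _ _], head=0, tail=1, size=1
write(42): buf=[89 42 _], head=0, tail=2, size=2
write(94): buf=[89 42 94], head=0, tail=0, size=3
read(): buf=[_ 42 94], head=1, tail=0, size=2
write(79): buf=[79 42 94], head=1, tail=1, size=3
read(): buf=[79 _ 94], head=2, tail=1, size=2
read(): buf=[79 _ _], head=0, tail=1, size=1
read(): buf=[_ _ _], head=1, tail=1, size=0
write(92): buf=[_ 92 _], head=1, tail=2, size=1
write(30): buf=[_ 92 30], head=1, tail=0, size=2

Answer: _ 92 30
1
0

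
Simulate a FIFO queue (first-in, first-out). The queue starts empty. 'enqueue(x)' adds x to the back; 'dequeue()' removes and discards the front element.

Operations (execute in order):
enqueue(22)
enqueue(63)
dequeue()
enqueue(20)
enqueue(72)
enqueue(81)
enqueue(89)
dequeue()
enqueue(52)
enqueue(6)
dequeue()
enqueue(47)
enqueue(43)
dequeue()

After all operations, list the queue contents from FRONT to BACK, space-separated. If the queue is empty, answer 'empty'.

enqueue(22): [22]
enqueue(63): [22, 63]
dequeue(): [63]
enqueue(20): [63, 20]
enqueue(72): [63, 20, 72]
enqueue(81): [63, 20, 72, 81]
enqueue(89): [63, 20, 72, 81, 89]
dequeue(): [20, 72, 81, 89]
enqueue(52): [20, 72, 81, 89, 52]
enqueue(6): [20, 72, 81, 89, 52, 6]
dequeue(): [72, 81, 89, 52, 6]
enqueue(47): [72, 81, 89, 52, 6, 47]
enqueue(43): [72, 81, 89, 52, 6, 47, 43]
dequeue(): [81, 89, 52, 6, 47, 43]

Answer: 81 89 52 6 47 43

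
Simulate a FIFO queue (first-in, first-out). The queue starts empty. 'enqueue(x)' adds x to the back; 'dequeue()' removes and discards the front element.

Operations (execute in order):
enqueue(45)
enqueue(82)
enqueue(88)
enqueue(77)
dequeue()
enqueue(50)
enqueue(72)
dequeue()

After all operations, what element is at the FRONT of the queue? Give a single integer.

enqueue(45): queue = [45]
enqueue(82): queue = [45, 82]
enqueue(88): queue = [45, 82, 88]
enqueue(77): queue = [45, 82, 88, 77]
dequeue(): queue = [82, 88, 77]
enqueue(50): queue = [82, 88, 77, 50]
enqueue(72): queue = [82, 88, 77, 50, 72]
dequeue(): queue = [88, 77, 50, 72]

Answer: 88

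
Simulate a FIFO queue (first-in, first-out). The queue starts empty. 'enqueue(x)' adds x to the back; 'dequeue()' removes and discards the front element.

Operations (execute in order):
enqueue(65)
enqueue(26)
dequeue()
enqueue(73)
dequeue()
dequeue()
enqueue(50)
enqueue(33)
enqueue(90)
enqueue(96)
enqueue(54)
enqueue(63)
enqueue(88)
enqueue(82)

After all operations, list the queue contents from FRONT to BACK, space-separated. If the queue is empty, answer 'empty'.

enqueue(65): [65]
enqueue(26): [65, 26]
dequeue(): [26]
enqueue(73): [26, 73]
dequeue(): [73]
dequeue(): []
enqueue(50): [50]
enqueue(33): [50, 33]
enqueue(90): [50, 33, 90]
enqueue(96): [50, 33, 90, 96]
enqueue(54): [50, 33, 90, 96, 54]
enqueue(63): [50, 33, 90, 96, 54, 63]
enqueue(88): [50, 33, 90, 96, 54, 63, 88]
enqueue(82): [50, 33, 90, 96, 54, 63, 88, 82]

Answer: 50 33 90 96 54 63 88 82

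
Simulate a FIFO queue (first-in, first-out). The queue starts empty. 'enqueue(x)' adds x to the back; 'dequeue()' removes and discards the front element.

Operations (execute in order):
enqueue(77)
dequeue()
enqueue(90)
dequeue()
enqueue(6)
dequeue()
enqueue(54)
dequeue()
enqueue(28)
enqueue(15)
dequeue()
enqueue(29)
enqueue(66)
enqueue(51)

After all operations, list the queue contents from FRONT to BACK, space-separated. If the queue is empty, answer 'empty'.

Answer: 15 29 66 51

Derivation:
enqueue(77): [77]
dequeue(): []
enqueue(90): [90]
dequeue(): []
enqueue(6): [6]
dequeue(): []
enqueue(54): [54]
dequeue(): []
enqueue(28): [28]
enqueue(15): [28, 15]
dequeue(): [15]
enqueue(29): [15, 29]
enqueue(66): [15, 29, 66]
enqueue(51): [15, 29, 66, 51]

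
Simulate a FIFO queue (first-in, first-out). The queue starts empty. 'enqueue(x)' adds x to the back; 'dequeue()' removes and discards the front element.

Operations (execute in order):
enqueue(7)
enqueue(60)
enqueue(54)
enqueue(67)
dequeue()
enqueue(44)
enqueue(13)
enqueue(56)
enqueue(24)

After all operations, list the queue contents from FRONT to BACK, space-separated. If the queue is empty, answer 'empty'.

enqueue(7): [7]
enqueue(60): [7, 60]
enqueue(54): [7, 60, 54]
enqueue(67): [7, 60, 54, 67]
dequeue(): [60, 54, 67]
enqueue(44): [60, 54, 67, 44]
enqueue(13): [60, 54, 67, 44, 13]
enqueue(56): [60, 54, 67, 44, 13, 56]
enqueue(24): [60, 54, 67, 44, 13, 56, 24]

Answer: 60 54 67 44 13 56 24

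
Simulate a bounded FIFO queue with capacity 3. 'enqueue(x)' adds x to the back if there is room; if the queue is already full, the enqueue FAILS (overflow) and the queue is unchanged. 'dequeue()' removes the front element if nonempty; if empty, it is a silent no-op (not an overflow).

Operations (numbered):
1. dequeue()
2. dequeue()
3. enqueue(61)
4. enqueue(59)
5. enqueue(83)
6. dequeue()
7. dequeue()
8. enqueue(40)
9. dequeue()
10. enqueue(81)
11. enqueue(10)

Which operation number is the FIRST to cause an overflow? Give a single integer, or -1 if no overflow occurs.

Answer: -1

Derivation:
1. dequeue(): empty, no-op, size=0
2. dequeue(): empty, no-op, size=0
3. enqueue(61): size=1
4. enqueue(59): size=2
5. enqueue(83): size=3
6. dequeue(): size=2
7. dequeue(): size=1
8. enqueue(40): size=2
9. dequeue(): size=1
10. enqueue(81): size=2
11. enqueue(10): size=3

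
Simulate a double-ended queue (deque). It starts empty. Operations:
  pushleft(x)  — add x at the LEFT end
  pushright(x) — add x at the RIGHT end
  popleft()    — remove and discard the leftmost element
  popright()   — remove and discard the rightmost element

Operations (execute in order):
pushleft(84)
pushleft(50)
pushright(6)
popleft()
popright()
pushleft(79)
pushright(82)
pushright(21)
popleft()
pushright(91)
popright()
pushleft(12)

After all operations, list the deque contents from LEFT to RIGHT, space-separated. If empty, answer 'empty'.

pushleft(84): [84]
pushleft(50): [50, 84]
pushright(6): [50, 84, 6]
popleft(): [84, 6]
popright(): [84]
pushleft(79): [79, 84]
pushright(82): [79, 84, 82]
pushright(21): [79, 84, 82, 21]
popleft(): [84, 82, 21]
pushright(91): [84, 82, 21, 91]
popright(): [84, 82, 21]
pushleft(12): [12, 84, 82, 21]

Answer: 12 84 82 21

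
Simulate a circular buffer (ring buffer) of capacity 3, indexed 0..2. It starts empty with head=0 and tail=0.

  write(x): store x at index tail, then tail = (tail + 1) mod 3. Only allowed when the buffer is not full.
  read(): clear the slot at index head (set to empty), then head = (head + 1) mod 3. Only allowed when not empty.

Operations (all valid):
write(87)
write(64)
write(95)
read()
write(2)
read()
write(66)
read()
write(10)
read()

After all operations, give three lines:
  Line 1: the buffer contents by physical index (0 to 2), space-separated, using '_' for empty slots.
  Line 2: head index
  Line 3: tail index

write(87): buf=[87 _ _], head=0, tail=1, size=1
write(64): buf=[87 64 _], head=0, tail=2, size=2
write(95): buf=[87 64 95], head=0, tail=0, size=3
read(): buf=[_ 64 95], head=1, tail=0, size=2
write(2): buf=[2 64 95], head=1, tail=1, size=3
read(): buf=[2 _ 95], head=2, tail=1, size=2
write(66): buf=[2 66 95], head=2, tail=2, size=3
read(): buf=[2 66 _], head=0, tail=2, size=2
write(10): buf=[2 66 10], head=0, tail=0, size=3
read(): buf=[_ 66 10], head=1, tail=0, size=2

Answer: _ 66 10
1
0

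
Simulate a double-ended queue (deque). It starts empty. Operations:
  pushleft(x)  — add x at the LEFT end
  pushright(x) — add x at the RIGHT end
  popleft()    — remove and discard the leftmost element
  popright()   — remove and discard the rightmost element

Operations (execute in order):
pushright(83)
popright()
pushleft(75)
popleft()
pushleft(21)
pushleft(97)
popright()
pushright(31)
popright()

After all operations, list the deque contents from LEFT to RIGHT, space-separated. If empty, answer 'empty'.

pushright(83): [83]
popright(): []
pushleft(75): [75]
popleft(): []
pushleft(21): [21]
pushleft(97): [97, 21]
popright(): [97]
pushright(31): [97, 31]
popright(): [97]

Answer: 97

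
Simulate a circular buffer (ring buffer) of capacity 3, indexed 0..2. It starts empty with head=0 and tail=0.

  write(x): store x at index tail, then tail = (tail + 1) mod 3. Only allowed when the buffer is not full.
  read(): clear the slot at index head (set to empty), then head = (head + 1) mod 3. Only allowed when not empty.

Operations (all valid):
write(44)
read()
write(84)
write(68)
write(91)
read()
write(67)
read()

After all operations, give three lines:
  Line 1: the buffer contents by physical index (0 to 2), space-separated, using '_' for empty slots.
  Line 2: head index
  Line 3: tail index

write(44): buf=[44 _ _], head=0, tail=1, size=1
read(): buf=[_ _ _], head=1, tail=1, size=0
write(84): buf=[_ 84 _], head=1, tail=2, size=1
write(68): buf=[_ 84 68], head=1, tail=0, size=2
write(91): buf=[91 84 68], head=1, tail=1, size=3
read(): buf=[91 _ 68], head=2, tail=1, size=2
write(67): buf=[91 67 68], head=2, tail=2, size=3
read(): buf=[91 67 _], head=0, tail=2, size=2

Answer: 91 67 _
0
2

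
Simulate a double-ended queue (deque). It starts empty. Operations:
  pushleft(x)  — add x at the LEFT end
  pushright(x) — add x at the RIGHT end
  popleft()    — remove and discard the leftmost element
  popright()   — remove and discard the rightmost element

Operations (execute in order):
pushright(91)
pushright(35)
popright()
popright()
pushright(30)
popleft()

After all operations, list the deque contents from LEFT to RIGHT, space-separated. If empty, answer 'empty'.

pushright(91): [91]
pushright(35): [91, 35]
popright(): [91]
popright(): []
pushright(30): [30]
popleft(): []

Answer: empty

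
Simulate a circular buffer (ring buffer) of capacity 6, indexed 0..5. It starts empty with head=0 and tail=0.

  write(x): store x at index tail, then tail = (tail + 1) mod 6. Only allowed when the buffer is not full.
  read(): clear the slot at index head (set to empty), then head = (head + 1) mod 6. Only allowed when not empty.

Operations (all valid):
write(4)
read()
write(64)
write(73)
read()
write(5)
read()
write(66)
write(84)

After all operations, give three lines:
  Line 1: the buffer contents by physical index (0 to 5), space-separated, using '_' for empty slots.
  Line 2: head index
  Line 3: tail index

Answer: _ _ _ 5 66 84
3
0

Derivation:
write(4): buf=[4 _ _ _ _ _], head=0, tail=1, size=1
read(): buf=[_ _ _ _ _ _], head=1, tail=1, size=0
write(64): buf=[_ 64 _ _ _ _], head=1, tail=2, size=1
write(73): buf=[_ 64 73 _ _ _], head=1, tail=3, size=2
read(): buf=[_ _ 73 _ _ _], head=2, tail=3, size=1
write(5): buf=[_ _ 73 5 _ _], head=2, tail=4, size=2
read(): buf=[_ _ _ 5 _ _], head=3, tail=4, size=1
write(66): buf=[_ _ _ 5 66 _], head=3, tail=5, size=2
write(84): buf=[_ _ _ 5 66 84], head=3, tail=0, size=3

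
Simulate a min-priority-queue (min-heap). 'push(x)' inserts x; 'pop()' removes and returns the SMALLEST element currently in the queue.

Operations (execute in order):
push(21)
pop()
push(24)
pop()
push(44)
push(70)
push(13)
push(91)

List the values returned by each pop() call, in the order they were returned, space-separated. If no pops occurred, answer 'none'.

Answer: 21 24

Derivation:
push(21): heap contents = [21]
pop() → 21: heap contents = []
push(24): heap contents = [24]
pop() → 24: heap contents = []
push(44): heap contents = [44]
push(70): heap contents = [44, 70]
push(13): heap contents = [13, 44, 70]
push(91): heap contents = [13, 44, 70, 91]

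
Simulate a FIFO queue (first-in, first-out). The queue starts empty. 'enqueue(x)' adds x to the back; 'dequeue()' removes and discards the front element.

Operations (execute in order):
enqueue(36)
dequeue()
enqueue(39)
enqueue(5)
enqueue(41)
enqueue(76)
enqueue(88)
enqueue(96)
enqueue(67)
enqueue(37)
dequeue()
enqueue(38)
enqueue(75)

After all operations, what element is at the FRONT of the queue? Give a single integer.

enqueue(36): queue = [36]
dequeue(): queue = []
enqueue(39): queue = [39]
enqueue(5): queue = [39, 5]
enqueue(41): queue = [39, 5, 41]
enqueue(76): queue = [39, 5, 41, 76]
enqueue(88): queue = [39, 5, 41, 76, 88]
enqueue(96): queue = [39, 5, 41, 76, 88, 96]
enqueue(67): queue = [39, 5, 41, 76, 88, 96, 67]
enqueue(37): queue = [39, 5, 41, 76, 88, 96, 67, 37]
dequeue(): queue = [5, 41, 76, 88, 96, 67, 37]
enqueue(38): queue = [5, 41, 76, 88, 96, 67, 37, 38]
enqueue(75): queue = [5, 41, 76, 88, 96, 67, 37, 38, 75]

Answer: 5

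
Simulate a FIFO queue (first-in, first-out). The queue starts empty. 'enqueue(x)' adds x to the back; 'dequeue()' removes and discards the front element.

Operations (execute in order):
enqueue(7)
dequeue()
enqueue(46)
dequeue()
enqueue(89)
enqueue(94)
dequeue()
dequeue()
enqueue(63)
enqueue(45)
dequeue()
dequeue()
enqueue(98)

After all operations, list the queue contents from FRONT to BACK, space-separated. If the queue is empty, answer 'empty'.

enqueue(7): [7]
dequeue(): []
enqueue(46): [46]
dequeue(): []
enqueue(89): [89]
enqueue(94): [89, 94]
dequeue(): [94]
dequeue(): []
enqueue(63): [63]
enqueue(45): [63, 45]
dequeue(): [45]
dequeue(): []
enqueue(98): [98]

Answer: 98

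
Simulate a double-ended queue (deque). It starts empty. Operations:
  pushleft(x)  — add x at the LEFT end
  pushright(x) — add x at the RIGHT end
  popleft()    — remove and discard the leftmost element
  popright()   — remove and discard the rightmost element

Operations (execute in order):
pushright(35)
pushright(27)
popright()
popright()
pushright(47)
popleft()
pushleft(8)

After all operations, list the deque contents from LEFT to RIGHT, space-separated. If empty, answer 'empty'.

Answer: 8

Derivation:
pushright(35): [35]
pushright(27): [35, 27]
popright(): [35]
popright(): []
pushright(47): [47]
popleft(): []
pushleft(8): [8]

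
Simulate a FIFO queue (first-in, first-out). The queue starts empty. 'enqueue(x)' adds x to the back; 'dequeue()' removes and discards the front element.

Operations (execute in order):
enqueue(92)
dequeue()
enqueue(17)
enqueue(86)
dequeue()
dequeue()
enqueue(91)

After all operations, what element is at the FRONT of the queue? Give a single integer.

enqueue(92): queue = [92]
dequeue(): queue = []
enqueue(17): queue = [17]
enqueue(86): queue = [17, 86]
dequeue(): queue = [86]
dequeue(): queue = []
enqueue(91): queue = [91]

Answer: 91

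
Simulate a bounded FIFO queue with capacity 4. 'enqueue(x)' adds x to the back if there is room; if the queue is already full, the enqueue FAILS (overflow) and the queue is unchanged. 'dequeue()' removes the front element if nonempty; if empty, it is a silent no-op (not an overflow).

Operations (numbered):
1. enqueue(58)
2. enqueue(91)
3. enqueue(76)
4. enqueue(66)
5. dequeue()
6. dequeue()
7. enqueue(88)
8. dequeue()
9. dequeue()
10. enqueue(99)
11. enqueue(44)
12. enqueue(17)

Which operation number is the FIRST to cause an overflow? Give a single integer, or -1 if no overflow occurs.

1. enqueue(58): size=1
2. enqueue(91): size=2
3. enqueue(76): size=3
4. enqueue(66): size=4
5. dequeue(): size=3
6. dequeue(): size=2
7. enqueue(88): size=3
8. dequeue(): size=2
9. dequeue(): size=1
10. enqueue(99): size=2
11. enqueue(44): size=3
12. enqueue(17): size=4

Answer: -1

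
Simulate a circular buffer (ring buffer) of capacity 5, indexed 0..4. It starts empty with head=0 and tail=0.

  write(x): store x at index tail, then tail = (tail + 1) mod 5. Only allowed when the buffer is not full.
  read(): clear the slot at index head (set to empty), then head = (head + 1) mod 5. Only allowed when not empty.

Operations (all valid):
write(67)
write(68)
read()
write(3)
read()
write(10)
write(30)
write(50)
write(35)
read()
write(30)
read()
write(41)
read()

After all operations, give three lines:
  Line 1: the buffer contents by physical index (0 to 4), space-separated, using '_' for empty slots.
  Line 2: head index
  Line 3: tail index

write(67): buf=[67 _ _ _ _], head=0, tail=1, size=1
write(68): buf=[67 68 _ _ _], head=0, tail=2, size=2
read(): buf=[_ 68 _ _ _], head=1, tail=2, size=1
write(3): buf=[_ 68 3 _ _], head=1, tail=3, size=2
read(): buf=[_ _ 3 _ _], head=2, tail=3, size=1
write(10): buf=[_ _ 3 10 _], head=2, tail=4, size=2
write(30): buf=[_ _ 3 10 30], head=2, tail=0, size=3
write(50): buf=[50 _ 3 10 30], head=2, tail=1, size=4
write(35): buf=[50 35 3 10 30], head=2, tail=2, size=5
read(): buf=[50 35 _ 10 30], head=3, tail=2, size=4
write(30): buf=[50 35 30 10 30], head=3, tail=3, size=5
read(): buf=[50 35 30 _ 30], head=4, tail=3, size=4
write(41): buf=[50 35 30 41 30], head=4, tail=4, size=5
read(): buf=[50 35 30 41 _], head=0, tail=4, size=4

Answer: 50 35 30 41 _
0
4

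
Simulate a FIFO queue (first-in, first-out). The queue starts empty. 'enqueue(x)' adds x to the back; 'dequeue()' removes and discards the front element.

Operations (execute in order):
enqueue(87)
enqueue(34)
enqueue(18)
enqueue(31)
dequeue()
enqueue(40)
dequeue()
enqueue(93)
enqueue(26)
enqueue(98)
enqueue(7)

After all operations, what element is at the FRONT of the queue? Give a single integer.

enqueue(87): queue = [87]
enqueue(34): queue = [87, 34]
enqueue(18): queue = [87, 34, 18]
enqueue(31): queue = [87, 34, 18, 31]
dequeue(): queue = [34, 18, 31]
enqueue(40): queue = [34, 18, 31, 40]
dequeue(): queue = [18, 31, 40]
enqueue(93): queue = [18, 31, 40, 93]
enqueue(26): queue = [18, 31, 40, 93, 26]
enqueue(98): queue = [18, 31, 40, 93, 26, 98]
enqueue(7): queue = [18, 31, 40, 93, 26, 98, 7]

Answer: 18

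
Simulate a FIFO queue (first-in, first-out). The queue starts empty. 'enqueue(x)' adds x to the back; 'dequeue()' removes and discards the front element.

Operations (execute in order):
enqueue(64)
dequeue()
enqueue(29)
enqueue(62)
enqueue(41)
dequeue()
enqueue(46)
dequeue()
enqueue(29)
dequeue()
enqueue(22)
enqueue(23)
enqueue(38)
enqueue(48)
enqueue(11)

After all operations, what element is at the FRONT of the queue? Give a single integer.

Answer: 46

Derivation:
enqueue(64): queue = [64]
dequeue(): queue = []
enqueue(29): queue = [29]
enqueue(62): queue = [29, 62]
enqueue(41): queue = [29, 62, 41]
dequeue(): queue = [62, 41]
enqueue(46): queue = [62, 41, 46]
dequeue(): queue = [41, 46]
enqueue(29): queue = [41, 46, 29]
dequeue(): queue = [46, 29]
enqueue(22): queue = [46, 29, 22]
enqueue(23): queue = [46, 29, 22, 23]
enqueue(38): queue = [46, 29, 22, 23, 38]
enqueue(48): queue = [46, 29, 22, 23, 38, 48]
enqueue(11): queue = [46, 29, 22, 23, 38, 48, 11]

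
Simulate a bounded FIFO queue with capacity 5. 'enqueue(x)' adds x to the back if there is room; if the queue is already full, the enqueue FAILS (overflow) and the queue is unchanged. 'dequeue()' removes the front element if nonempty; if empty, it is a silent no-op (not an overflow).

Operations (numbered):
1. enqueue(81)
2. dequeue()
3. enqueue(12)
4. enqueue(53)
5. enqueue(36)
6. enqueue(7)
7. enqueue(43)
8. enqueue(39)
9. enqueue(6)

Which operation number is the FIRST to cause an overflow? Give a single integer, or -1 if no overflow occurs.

Answer: 8

Derivation:
1. enqueue(81): size=1
2. dequeue(): size=0
3. enqueue(12): size=1
4. enqueue(53): size=2
5. enqueue(36): size=3
6. enqueue(7): size=4
7. enqueue(43): size=5
8. enqueue(39): size=5=cap → OVERFLOW (fail)
9. enqueue(6): size=5=cap → OVERFLOW (fail)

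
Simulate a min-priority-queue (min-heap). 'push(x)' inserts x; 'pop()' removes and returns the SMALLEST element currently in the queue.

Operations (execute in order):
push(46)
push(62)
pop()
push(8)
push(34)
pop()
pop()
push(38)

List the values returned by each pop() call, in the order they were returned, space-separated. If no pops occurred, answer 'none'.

push(46): heap contents = [46]
push(62): heap contents = [46, 62]
pop() → 46: heap contents = [62]
push(8): heap contents = [8, 62]
push(34): heap contents = [8, 34, 62]
pop() → 8: heap contents = [34, 62]
pop() → 34: heap contents = [62]
push(38): heap contents = [38, 62]

Answer: 46 8 34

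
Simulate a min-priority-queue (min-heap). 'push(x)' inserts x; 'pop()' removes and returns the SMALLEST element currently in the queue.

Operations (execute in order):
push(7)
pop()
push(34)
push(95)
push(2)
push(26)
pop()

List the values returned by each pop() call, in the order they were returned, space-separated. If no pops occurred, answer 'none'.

push(7): heap contents = [7]
pop() → 7: heap contents = []
push(34): heap contents = [34]
push(95): heap contents = [34, 95]
push(2): heap contents = [2, 34, 95]
push(26): heap contents = [2, 26, 34, 95]
pop() → 2: heap contents = [26, 34, 95]

Answer: 7 2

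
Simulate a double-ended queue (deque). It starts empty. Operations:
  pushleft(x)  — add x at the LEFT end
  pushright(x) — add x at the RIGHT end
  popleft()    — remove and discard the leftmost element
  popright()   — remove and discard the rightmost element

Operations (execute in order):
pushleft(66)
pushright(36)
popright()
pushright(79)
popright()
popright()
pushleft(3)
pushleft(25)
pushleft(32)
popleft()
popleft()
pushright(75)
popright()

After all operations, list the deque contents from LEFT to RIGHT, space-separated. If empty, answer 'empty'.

pushleft(66): [66]
pushright(36): [66, 36]
popright(): [66]
pushright(79): [66, 79]
popright(): [66]
popright(): []
pushleft(3): [3]
pushleft(25): [25, 3]
pushleft(32): [32, 25, 3]
popleft(): [25, 3]
popleft(): [3]
pushright(75): [3, 75]
popright(): [3]

Answer: 3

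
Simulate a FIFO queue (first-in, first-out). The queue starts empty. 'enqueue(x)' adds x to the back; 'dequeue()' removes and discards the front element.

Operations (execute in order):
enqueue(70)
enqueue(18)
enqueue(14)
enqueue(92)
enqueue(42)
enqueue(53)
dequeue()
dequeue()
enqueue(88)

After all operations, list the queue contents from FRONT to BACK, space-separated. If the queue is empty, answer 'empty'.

enqueue(70): [70]
enqueue(18): [70, 18]
enqueue(14): [70, 18, 14]
enqueue(92): [70, 18, 14, 92]
enqueue(42): [70, 18, 14, 92, 42]
enqueue(53): [70, 18, 14, 92, 42, 53]
dequeue(): [18, 14, 92, 42, 53]
dequeue(): [14, 92, 42, 53]
enqueue(88): [14, 92, 42, 53, 88]

Answer: 14 92 42 53 88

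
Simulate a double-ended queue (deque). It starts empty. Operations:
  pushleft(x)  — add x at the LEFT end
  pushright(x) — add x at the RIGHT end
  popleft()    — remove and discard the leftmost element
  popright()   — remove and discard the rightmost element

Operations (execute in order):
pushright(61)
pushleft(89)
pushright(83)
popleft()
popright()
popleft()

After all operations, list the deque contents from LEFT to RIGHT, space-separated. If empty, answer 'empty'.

Answer: empty

Derivation:
pushright(61): [61]
pushleft(89): [89, 61]
pushright(83): [89, 61, 83]
popleft(): [61, 83]
popright(): [61]
popleft(): []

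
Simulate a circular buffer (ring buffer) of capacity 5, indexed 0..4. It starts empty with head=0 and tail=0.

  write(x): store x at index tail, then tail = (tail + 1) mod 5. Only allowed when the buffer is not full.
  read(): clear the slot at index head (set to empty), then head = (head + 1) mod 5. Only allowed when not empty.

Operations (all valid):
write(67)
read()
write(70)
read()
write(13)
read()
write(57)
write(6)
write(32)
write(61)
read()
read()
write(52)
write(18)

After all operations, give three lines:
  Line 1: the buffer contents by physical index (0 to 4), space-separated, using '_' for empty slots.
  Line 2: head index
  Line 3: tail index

Answer: 32 61 52 18 _
0
4

Derivation:
write(67): buf=[67 _ _ _ _], head=0, tail=1, size=1
read(): buf=[_ _ _ _ _], head=1, tail=1, size=0
write(70): buf=[_ 70 _ _ _], head=1, tail=2, size=1
read(): buf=[_ _ _ _ _], head=2, tail=2, size=0
write(13): buf=[_ _ 13 _ _], head=2, tail=3, size=1
read(): buf=[_ _ _ _ _], head=3, tail=3, size=0
write(57): buf=[_ _ _ 57 _], head=3, tail=4, size=1
write(6): buf=[_ _ _ 57 6], head=3, tail=0, size=2
write(32): buf=[32 _ _ 57 6], head=3, tail=1, size=3
write(61): buf=[32 61 _ 57 6], head=3, tail=2, size=4
read(): buf=[32 61 _ _ 6], head=4, tail=2, size=3
read(): buf=[32 61 _ _ _], head=0, tail=2, size=2
write(52): buf=[32 61 52 _ _], head=0, tail=3, size=3
write(18): buf=[32 61 52 18 _], head=0, tail=4, size=4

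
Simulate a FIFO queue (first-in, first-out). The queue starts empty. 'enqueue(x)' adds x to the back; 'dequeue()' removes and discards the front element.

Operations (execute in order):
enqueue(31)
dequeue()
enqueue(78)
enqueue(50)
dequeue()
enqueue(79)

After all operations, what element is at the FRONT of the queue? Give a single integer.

Answer: 50

Derivation:
enqueue(31): queue = [31]
dequeue(): queue = []
enqueue(78): queue = [78]
enqueue(50): queue = [78, 50]
dequeue(): queue = [50]
enqueue(79): queue = [50, 79]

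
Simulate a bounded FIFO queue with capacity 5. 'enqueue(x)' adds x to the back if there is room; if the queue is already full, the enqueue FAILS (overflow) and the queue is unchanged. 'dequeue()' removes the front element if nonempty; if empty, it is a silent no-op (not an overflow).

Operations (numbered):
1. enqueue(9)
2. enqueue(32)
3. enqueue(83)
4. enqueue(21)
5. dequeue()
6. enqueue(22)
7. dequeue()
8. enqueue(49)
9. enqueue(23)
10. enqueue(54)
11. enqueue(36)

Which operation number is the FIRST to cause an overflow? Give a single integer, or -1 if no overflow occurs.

1. enqueue(9): size=1
2. enqueue(32): size=2
3. enqueue(83): size=3
4. enqueue(21): size=4
5. dequeue(): size=3
6. enqueue(22): size=4
7. dequeue(): size=3
8. enqueue(49): size=4
9. enqueue(23): size=5
10. enqueue(54): size=5=cap → OVERFLOW (fail)
11. enqueue(36): size=5=cap → OVERFLOW (fail)

Answer: 10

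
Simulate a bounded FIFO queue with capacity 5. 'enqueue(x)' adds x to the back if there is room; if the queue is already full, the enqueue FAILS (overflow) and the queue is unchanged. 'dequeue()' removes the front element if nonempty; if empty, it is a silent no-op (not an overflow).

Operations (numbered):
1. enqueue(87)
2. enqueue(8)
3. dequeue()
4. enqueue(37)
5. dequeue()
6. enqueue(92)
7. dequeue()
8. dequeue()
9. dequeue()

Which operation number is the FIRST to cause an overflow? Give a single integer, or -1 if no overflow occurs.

Answer: -1

Derivation:
1. enqueue(87): size=1
2. enqueue(8): size=2
3. dequeue(): size=1
4. enqueue(37): size=2
5. dequeue(): size=1
6. enqueue(92): size=2
7. dequeue(): size=1
8. dequeue(): size=0
9. dequeue(): empty, no-op, size=0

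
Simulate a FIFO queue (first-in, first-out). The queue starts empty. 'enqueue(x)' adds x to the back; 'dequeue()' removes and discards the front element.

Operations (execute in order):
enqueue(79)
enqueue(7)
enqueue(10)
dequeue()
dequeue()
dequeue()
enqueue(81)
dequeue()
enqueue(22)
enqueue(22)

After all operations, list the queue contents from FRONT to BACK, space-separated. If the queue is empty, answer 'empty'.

Answer: 22 22

Derivation:
enqueue(79): [79]
enqueue(7): [79, 7]
enqueue(10): [79, 7, 10]
dequeue(): [7, 10]
dequeue(): [10]
dequeue(): []
enqueue(81): [81]
dequeue(): []
enqueue(22): [22]
enqueue(22): [22, 22]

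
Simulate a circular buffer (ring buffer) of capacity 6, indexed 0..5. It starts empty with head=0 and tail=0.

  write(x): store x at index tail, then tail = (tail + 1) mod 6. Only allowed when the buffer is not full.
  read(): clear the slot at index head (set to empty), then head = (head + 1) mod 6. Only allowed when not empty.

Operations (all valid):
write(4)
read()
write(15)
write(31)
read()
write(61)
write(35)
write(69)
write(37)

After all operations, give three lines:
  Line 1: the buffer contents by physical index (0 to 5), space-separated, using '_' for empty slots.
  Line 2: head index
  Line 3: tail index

write(4): buf=[4 _ _ _ _ _], head=0, tail=1, size=1
read(): buf=[_ _ _ _ _ _], head=1, tail=1, size=0
write(15): buf=[_ 15 _ _ _ _], head=1, tail=2, size=1
write(31): buf=[_ 15 31 _ _ _], head=1, tail=3, size=2
read(): buf=[_ _ 31 _ _ _], head=2, tail=3, size=1
write(61): buf=[_ _ 31 61 _ _], head=2, tail=4, size=2
write(35): buf=[_ _ 31 61 35 _], head=2, tail=5, size=3
write(69): buf=[_ _ 31 61 35 69], head=2, tail=0, size=4
write(37): buf=[37 _ 31 61 35 69], head=2, tail=1, size=5

Answer: 37 _ 31 61 35 69
2
1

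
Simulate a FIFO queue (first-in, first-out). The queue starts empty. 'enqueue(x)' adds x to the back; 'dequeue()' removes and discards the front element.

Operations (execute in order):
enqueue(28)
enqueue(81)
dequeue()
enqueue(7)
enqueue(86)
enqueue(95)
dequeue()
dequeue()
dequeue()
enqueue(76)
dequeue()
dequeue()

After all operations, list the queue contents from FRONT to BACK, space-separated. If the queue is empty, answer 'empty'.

Answer: empty

Derivation:
enqueue(28): [28]
enqueue(81): [28, 81]
dequeue(): [81]
enqueue(7): [81, 7]
enqueue(86): [81, 7, 86]
enqueue(95): [81, 7, 86, 95]
dequeue(): [7, 86, 95]
dequeue(): [86, 95]
dequeue(): [95]
enqueue(76): [95, 76]
dequeue(): [76]
dequeue(): []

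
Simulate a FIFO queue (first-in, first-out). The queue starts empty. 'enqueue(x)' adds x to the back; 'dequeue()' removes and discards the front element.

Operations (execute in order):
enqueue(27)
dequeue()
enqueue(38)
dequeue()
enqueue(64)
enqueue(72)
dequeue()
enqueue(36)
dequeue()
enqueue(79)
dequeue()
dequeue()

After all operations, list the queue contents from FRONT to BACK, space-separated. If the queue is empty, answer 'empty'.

enqueue(27): [27]
dequeue(): []
enqueue(38): [38]
dequeue(): []
enqueue(64): [64]
enqueue(72): [64, 72]
dequeue(): [72]
enqueue(36): [72, 36]
dequeue(): [36]
enqueue(79): [36, 79]
dequeue(): [79]
dequeue(): []

Answer: empty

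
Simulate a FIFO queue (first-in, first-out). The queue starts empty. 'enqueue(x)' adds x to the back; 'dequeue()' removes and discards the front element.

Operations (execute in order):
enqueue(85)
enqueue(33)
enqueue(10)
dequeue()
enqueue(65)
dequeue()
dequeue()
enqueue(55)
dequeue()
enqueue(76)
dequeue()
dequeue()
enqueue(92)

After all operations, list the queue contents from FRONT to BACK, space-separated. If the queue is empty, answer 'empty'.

enqueue(85): [85]
enqueue(33): [85, 33]
enqueue(10): [85, 33, 10]
dequeue(): [33, 10]
enqueue(65): [33, 10, 65]
dequeue(): [10, 65]
dequeue(): [65]
enqueue(55): [65, 55]
dequeue(): [55]
enqueue(76): [55, 76]
dequeue(): [76]
dequeue(): []
enqueue(92): [92]

Answer: 92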